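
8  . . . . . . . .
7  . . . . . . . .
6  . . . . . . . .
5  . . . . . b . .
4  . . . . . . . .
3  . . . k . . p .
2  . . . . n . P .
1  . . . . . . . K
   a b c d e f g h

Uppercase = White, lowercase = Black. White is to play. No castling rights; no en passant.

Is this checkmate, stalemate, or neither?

stalemate

White to move; white king on h1.
In check: no.
King squares — g1: attacked by Ne2; g2: own pawn; h2: attacked by Pg3.
Legal moves for White: none.
Not in check and no legal moves → stalemate.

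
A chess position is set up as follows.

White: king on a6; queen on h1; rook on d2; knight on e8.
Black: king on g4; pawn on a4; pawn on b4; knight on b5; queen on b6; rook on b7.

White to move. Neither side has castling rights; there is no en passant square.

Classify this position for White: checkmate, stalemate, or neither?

White to move; white king on a6.
In check: yes, from the black queen on b6.
King squares — a5: attacked by Qb6; b5: attacked by Qb6; b6: attacked by Rb7; a7: attacked by Nb5; b7: attacked by Qb6.
Legal moves for White: none.
In check with no legal moves → checkmate.

checkmate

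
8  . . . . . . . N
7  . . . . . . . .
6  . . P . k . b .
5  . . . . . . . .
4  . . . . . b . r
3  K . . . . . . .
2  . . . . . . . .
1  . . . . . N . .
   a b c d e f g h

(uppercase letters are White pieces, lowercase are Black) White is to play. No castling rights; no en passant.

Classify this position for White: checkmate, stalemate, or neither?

White to move; white king on a3.
In check: no.
Legal moves for White: Nf7, Nxg6, Kb4, Ka4, Kb3, Kb2, Ka2, Ng3, Ne3, Nh2, Nd2, c7.
White has 12 legal moves and is not in check → neither.

neither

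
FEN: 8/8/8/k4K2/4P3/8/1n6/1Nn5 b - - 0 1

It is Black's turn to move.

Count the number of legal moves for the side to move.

13

Black to move; king on a5.
In check: no.
Legal moves: Kb6, Ka6, Kb5, Kb4, Ka4, Nc4, Na4, Nbd3, Nd1, Ncd3, Nb3, Ne2, Na2.
Count: 13.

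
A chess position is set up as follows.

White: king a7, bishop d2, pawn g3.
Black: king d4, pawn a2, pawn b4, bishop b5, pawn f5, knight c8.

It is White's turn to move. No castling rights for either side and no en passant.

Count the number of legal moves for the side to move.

White to move; king on a7.
In check: yes, from the black knight on c8.
Legal moves: Kb8, Ka8, Kb7.
Count: 3.

3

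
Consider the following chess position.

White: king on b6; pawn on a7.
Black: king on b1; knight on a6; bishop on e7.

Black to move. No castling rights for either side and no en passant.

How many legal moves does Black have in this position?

18

Black to move; king on b1.
In check: no.
Legal moves: Bf8, Bd8+, Bf6, Bd6, Bg5, Bc5+, Bh4, Bb4, Ba3, Nb8, Nc7, Nc5, Nb4, Kc2, Kb2, Ka2, Kc1, Ka1.
Count: 18.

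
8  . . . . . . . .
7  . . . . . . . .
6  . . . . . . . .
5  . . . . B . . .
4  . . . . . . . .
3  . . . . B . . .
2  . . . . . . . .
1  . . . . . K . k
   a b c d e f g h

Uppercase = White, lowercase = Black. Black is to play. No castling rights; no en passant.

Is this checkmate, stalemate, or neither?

stalemate

Black to move; black king on h1.
In check: no.
King squares — g1: attacked by Kf1; g2: attacked by Kf1; h2: attacked by Be5.
Legal moves for Black: none.
Not in check and no legal moves → stalemate.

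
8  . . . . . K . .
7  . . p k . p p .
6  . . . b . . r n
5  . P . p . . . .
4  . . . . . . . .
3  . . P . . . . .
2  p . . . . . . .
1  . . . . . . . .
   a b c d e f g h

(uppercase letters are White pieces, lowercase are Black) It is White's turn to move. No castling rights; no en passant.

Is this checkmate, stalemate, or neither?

White to move; white king on f8.
In check: yes, from the black bishop on d6.
King squares — e7: attacked by Bd6; f7: attacked by Nh6; g7: attacked by Rg6; e8: attacked by Kd7; g8: attacked by Nh6.
Legal moves for White: none.
In check with no legal moves → checkmate.

checkmate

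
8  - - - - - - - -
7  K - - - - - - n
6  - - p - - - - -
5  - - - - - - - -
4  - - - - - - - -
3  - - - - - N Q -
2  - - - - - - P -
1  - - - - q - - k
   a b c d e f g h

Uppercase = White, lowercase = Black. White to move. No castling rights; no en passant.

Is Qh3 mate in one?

After Qh3: black king on h1; in check: yes, from the white queen on h3.
King squares — g1: attacked by Nf3; g2: attacked by Qh3; h2: attacked by Nf3.
Black has no legal moves → checkmate.

yes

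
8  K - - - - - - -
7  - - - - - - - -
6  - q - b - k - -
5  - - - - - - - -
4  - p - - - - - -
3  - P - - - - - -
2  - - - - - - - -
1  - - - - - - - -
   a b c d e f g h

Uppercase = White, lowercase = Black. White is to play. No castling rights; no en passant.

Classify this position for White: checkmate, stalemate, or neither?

White to move; white king on a8.
In check: no.
King squares — a7: attacked by Qb6; b7: attacked by Qb6; b8: attacked by Qb6.
Legal moves for White: none.
Not in check and no legal moves → stalemate.

stalemate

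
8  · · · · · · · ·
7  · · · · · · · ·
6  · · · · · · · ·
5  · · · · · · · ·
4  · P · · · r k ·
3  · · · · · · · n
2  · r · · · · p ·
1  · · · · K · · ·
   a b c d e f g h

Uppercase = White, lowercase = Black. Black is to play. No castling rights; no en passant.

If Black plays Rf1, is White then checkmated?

After Rf1: white king on e1; in check: yes, from the black rook on f1.
King squares — d1: attacked by Rf1; f1: attacked by Pg2; d2: attacked by Rb2; e2: attacked by Rb2; f2: attacked by Rf1.
White has no legal moves → checkmate.

yes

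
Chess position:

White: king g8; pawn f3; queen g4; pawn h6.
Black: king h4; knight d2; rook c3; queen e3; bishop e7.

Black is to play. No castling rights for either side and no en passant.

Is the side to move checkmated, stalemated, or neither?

checkmate

Black to move; black king on h4.
In check: yes, from the white queen on g4.
King squares — g3: attacked by Qg4; h3: attacked by Qg4; g4: attacked by Pf3; g5: attacked by Qg4; h5: attacked by Qg4.
Legal moves for Black: none.
In check with no legal moves → checkmate.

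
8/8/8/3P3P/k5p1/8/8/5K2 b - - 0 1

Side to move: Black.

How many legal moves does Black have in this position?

6

Black to move; king on a4.
In check: no.
Legal moves: Kb5, Ka5, Kb4, Kb3, Ka3, g3.
Count: 6.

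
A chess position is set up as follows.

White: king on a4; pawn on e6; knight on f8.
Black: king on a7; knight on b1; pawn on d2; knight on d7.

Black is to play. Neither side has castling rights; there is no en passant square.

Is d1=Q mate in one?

no

After d1=Q: white king on a4; in check: yes, from the black queen on d1.
White has 3 legal replies: Kb5, Ka5, Kb4.
In check but a legal move exists → not checkmate.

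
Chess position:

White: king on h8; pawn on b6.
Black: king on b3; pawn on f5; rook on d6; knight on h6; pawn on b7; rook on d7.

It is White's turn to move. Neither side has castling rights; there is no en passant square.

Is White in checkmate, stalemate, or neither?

White to move; white king on h8.
In check: no.
King squares — g7: attacked by Rd7; h7: attacked by Rd7; g8: attacked by Nh6.
Legal moves for White: none.
Not in check and no legal moves → stalemate.

stalemate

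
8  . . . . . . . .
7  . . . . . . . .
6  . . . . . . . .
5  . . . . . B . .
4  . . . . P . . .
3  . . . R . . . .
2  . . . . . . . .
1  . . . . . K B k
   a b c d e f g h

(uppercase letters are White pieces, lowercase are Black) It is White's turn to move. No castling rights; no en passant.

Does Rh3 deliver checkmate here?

yes

After Rh3: black king on h1; in check: yes, from the white rook on h3.
King squares — g1: attacked by Kf1; g2: attacked by Kf1; h2: attacked by Bg1.
Black has no legal moves → checkmate.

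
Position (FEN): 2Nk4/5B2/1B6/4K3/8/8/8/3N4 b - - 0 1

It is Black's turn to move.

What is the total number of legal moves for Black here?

2

Black to move; king on d8.
In check: yes, from the white bishop on b6.
Legal moves: Kxc8, Kd7.
Count: 2.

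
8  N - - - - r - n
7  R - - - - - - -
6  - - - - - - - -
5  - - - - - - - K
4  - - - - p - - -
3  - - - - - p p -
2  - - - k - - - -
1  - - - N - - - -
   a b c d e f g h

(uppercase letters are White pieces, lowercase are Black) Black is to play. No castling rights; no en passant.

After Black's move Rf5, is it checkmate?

no

After Rf5: white king on h5; in check: yes, from the black rook on f5.
White has 3 legal replies: Kh6, Kh4, Kg4.
In check but a legal move exists → not checkmate.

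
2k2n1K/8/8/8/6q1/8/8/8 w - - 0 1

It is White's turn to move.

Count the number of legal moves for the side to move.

White to move; king on h8.
In check: no.
Legal moves: none.
Count: 0.

0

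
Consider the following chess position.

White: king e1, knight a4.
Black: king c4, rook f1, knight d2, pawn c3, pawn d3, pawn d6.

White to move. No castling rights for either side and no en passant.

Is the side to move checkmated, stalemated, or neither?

checkmate

White to move; white king on e1.
In check: yes, from the black rook on f1.
King squares — d1: attacked by Rf1; f1: attacked by Nd2; d2: attacked by Pc3; e2: attacked by Pd3; f2: attacked by Rf1.
Legal moves for White: none.
In check with no legal moves → checkmate.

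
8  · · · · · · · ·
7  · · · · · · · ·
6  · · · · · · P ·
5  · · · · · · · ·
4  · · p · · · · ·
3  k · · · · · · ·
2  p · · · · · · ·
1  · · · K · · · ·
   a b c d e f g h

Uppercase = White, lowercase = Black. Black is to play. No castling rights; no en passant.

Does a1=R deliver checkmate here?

After a1=R: white king on d1; in check: yes, from the black rook on a1.
White has 3 legal replies: Ke2, Kd2, Kc2.
In check but a legal move exists → not checkmate.

no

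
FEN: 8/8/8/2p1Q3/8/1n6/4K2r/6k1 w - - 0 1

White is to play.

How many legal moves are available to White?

6

White to move; king on e2.
In check: yes, from the black rook on h2.
Legal moves: Kf3, Ke3, Kd3, Ke1, Kd1, Qxh2+.
Count: 6.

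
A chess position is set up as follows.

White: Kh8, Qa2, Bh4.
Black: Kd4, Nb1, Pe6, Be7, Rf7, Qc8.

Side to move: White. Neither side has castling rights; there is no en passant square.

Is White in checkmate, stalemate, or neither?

White to move; white king on h8.
In check: yes, from the black queen on c8.
King squares — g7: attacked by Rf7; h7: attacked by Rf7; g8: attacked by Qc8.
Legal moves for White: none.
In check with no legal moves → checkmate.

checkmate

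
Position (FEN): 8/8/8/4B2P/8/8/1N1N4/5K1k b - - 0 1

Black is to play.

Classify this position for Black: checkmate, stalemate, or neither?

Black to move; black king on h1.
In check: no.
King squares — g1: attacked by Kf1; g2: attacked by Kf1; h2: attacked by Be5.
Legal moves for Black: none.
Not in check and no legal moves → stalemate.

stalemate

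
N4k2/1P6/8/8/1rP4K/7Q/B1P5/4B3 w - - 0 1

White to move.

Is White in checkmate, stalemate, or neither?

neither

White to move; white king on h4.
In check: no.
Legal moves for White include: Nc7, Nb6, Kh5, Kg5, Kg4, Kg3, Qc8+, Qd7, Qe6, Qf5+, Qg4, Qg3, Qf3+, Qe3, Qd3, Qc3, Qb3, Qa3, ... (list truncated; more exist).
White has legal moves and is not in check → neither.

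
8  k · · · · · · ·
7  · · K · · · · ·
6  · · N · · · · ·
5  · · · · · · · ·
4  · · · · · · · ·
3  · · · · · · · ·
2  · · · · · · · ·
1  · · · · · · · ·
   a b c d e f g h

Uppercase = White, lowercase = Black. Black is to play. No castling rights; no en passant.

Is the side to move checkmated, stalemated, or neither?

Black to move; black king on a8.
In check: no.
King squares — a7: attacked by Nc6; b7: attacked by Kc7; b8: attacked by Nc6.
Legal moves for Black: none.
Not in check and no legal moves → stalemate.

stalemate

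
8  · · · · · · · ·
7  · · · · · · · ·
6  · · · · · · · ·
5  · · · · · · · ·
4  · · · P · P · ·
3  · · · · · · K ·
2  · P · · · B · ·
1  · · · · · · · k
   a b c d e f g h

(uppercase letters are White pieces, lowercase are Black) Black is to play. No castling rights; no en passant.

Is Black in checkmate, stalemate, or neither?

Black to move; black king on h1.
In check: no.
King squares — g1: attacked by Bf2; g2: attacked by Kg3; h2: attacked by Kg3.
Legal moves for Black: none.
Not in check and no legal moves → stalemate.

stalemate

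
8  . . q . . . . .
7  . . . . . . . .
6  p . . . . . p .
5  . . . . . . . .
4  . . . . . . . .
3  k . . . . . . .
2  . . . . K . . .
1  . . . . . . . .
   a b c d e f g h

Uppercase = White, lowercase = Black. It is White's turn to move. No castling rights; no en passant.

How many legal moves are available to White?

8

White to move; king on e2.
In check: no.
Legal moves: Kf3, Ke3, Kd3, Kf2, Kd2, Kf1, Ke1, Kd1.
Count: 8.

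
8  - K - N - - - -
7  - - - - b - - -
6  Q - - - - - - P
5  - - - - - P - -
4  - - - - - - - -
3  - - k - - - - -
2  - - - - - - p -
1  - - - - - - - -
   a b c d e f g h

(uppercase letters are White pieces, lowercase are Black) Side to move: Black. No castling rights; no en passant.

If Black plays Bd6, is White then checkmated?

After Bd6: white king on b8; in check: yes, from the black bishop on d6.
White has 5 legal replies: Kc8, Ka8, Kb7, Ka7, Qxd6.
In check but a legal move exists → not checkmate.

no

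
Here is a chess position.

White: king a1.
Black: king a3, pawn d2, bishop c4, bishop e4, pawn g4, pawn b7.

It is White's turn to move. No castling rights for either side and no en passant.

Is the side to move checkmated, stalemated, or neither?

stalemate

White to move; white king on a1.
In check: no.
King squares — b1: attacked by Be4; a2: attacked by Ka3; b2: attacked by Ka3.
Legal moves for White: none.
Not in check and no legal moves → stalemate.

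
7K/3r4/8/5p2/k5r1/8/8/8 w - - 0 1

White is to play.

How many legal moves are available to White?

White to move; king on h8.
In check: no.
Legal moves: none.
Count: 0.

0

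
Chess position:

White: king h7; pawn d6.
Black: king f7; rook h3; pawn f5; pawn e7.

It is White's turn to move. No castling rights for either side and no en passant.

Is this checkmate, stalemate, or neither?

checkmate

White to move; white king on h7.
In check: yes, from the black rook on h3.
King squares — g6: attacked by Kf7; h6: attacked by Rh3; g7: attacked by Kf7; g8: attacked by Kf7; h8: attacked by Rh3.
Legal moves for White: none.
In check with no legal moves → checkmate.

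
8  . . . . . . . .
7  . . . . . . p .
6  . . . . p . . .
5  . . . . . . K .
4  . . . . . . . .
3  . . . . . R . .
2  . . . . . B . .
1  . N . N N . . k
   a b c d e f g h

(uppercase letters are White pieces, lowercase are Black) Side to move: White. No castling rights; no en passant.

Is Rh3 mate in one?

yes

After Rh3: black king on h1; in check: yes, from the white rook on h3.
King squares — g1: attacked by Bf2; g2: attacked by Ne1; h2: attacked by Rh3.
Black has no legal moves → checkmate.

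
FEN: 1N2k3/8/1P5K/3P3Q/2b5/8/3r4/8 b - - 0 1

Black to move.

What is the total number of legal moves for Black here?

Black to move; king on e8.
In check: yes, from the white queen on h5.
Legal moves: Kf8, Kd8, Ke7.
Count: 3.

3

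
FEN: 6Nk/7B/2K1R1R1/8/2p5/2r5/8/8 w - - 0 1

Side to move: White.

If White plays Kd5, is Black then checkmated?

no

After Kd5: black king on h8; in check: no.
Black is not in check, so this cannot be checkmate.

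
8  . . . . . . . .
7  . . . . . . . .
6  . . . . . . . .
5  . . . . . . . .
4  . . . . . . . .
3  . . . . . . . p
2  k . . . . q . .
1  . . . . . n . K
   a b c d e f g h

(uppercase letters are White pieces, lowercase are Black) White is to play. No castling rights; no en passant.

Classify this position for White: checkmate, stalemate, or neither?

White to move; white king on h1.
In check: no.
King squares — g1: attacked by Qf2; g2: attacked by Qf2; h2: attacked by Nf1.
Legal moves for White: none.
Not in check and no legal moves → stalemate.

stalemate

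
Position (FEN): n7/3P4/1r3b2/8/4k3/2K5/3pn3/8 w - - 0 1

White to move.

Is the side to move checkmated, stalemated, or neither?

White to move; white king on c3.
In check: yes, from the black knight on e2 and the black bishop on f6.
King squares — b2: attacked by Rb6; c2: available; d2: available; b3: attacked by Rb6; d3: attacked by Ke4; b4: attacked by Rb6; c4: available; d4: attacked by Ne2.
Legal moves for White: Kc4, Kxd2, Kc2.
White is in check but has 3 legal moves → neither.

neither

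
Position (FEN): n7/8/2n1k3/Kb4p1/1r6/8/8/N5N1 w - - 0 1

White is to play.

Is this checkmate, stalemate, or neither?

White to move; white king on a5.
In check: yes, from the black knight on c6.
King squares — a4: attacked by Rb4; b4: attacked by Nc6; b5: attacked by Rb4; a6: attacked by Bb5; b6: attacked by Na8.
Legal moves for White: none.
In check with no legal moves → checkmate.

checkmate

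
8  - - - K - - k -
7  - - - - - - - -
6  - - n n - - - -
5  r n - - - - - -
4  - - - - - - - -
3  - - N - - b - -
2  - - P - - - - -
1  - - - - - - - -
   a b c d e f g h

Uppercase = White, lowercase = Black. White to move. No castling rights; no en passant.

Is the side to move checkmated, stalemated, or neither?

neither

White to move; white king on d8.
In check: yes, from the black knight on c6.
Legal moves for White: Kd7.
White is in check but has 1 legal move → neither.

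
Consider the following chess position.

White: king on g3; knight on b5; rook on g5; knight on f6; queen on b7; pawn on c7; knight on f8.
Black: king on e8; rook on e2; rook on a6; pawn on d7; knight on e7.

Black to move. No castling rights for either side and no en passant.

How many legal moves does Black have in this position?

3

Black to move; king on e8.
In check: yes, from the white knight on f6.
Legal moves: Kxf8, Kf7, Rxf6.
Count: 3.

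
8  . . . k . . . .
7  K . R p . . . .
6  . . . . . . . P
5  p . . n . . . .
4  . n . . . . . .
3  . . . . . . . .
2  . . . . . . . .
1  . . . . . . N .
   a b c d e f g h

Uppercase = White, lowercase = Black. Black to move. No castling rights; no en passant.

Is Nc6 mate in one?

no

After Nc6: white king on a7; in check: yes, from the black knight on c6.
White has 4 legal replies: Ka8, Kb7, Ka6, Rxc6.
In check but a legal move exists → not checkmate.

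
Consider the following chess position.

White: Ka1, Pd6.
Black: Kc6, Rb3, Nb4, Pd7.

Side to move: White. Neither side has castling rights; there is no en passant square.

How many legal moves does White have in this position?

0

White to move; king on a1.
In check: no.
Legal moves: none.
Count: 0.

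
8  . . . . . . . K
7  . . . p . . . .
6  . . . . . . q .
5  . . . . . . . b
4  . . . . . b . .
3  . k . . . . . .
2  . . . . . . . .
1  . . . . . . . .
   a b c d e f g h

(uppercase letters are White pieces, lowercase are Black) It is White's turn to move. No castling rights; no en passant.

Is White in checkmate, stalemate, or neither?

White to move; white king on h8.
In check: no.
King squares — g7: attacked by Qg6; h7: attacked by Qg6; g8: attacked by Qg6.
Legal moves for White: none.
Not in check and no legal moves → stalemate.

stalemate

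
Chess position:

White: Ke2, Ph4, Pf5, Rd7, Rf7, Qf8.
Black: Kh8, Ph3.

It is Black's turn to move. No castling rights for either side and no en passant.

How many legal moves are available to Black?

Black to move; king on h8.
In check: yes, from the white queen on f8.
Legal moves: none.
Count: 0.

0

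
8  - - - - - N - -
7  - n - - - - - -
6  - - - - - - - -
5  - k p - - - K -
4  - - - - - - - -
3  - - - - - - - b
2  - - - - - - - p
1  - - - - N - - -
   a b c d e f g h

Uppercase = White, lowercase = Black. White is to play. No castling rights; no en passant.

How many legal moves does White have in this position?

14

White to move; king on g5.
In check: no.
Legal moves: Nh7, Nd7, Ng6, Ne6, Kh6, Kg6, Kf6, Kh5, Kh4, Kf4, Nf3, Nd3, Ng2, Nc2.
Count: 14.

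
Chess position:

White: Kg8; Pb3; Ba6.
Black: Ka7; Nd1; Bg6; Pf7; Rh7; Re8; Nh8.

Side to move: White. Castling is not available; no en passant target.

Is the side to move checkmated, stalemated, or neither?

checkmate

White to move; white king on g8.
In check: yes, from the black rook on e8.
King squares — f7: attacked by Bg6; g7: attacked by Rh7; h7: attacked by Bg6; f8: attacked by Re8; h8: attacked by Rh7.
Legal moves for White: none.
In check with no legal moves → checkmate.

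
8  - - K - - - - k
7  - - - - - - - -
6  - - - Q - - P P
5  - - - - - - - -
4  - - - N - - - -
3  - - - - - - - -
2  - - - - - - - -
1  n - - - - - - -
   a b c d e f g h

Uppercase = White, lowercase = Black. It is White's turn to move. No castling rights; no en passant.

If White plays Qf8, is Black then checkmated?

yes

After Qf8: black king on h8; in check: yes, from the white queen on f8.
King squares — g7: attacked by Ph6; h7: attacked by Pg6; g8: attacked by Qf8.
Black has no legal moves → checkmate.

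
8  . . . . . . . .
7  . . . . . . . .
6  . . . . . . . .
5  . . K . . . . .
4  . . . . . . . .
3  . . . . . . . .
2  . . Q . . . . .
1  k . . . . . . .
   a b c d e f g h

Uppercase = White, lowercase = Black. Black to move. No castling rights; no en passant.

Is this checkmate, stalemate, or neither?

stalemate

Black to move; black king on a1.
In check: no.
King squares — b1: attacked by Qc2; a2: attacked by Qc2; b2: attacked by Qc2.
Legal moves for Black: none.
Not in check and no legal moves → stalemate.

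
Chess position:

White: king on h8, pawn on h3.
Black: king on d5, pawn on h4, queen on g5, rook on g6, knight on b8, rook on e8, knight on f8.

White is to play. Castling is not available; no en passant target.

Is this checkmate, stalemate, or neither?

stalemate

White to move; white king on h8.
In check: no.
King squares — g7: attacked by Rg6; h7: attacked by Nf8; g8: attacked by Rg6.
Legal moves for White: none.
Not in check and no legal moves → stalemate.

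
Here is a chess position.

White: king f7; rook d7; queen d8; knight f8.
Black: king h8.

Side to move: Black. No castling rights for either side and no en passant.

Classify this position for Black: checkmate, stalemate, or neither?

stalemate

Black to move; black king on h8.
In check: no.
King squares — g7: attacked by Kf7; h7: attacked by Nf8; g8: attacked by Kf7.
Legal moves for Black: none.
Not in check and no legal moves → stalemate.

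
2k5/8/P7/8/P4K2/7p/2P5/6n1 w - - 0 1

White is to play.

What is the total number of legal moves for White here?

11

White to move; king on f4.
In check: no.
Legal moves: Kg5, Kf5, Ke5, Kg4, Ke4, Kg3, Ke3, a7, a5, c3, c4.
Count: 11.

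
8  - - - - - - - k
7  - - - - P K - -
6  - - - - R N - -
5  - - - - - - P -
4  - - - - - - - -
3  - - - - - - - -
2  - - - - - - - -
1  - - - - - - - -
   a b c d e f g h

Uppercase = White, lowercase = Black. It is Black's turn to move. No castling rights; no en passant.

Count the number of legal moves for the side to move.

Black to move; king on h8.
In check: no.
Legal moves: none.
Count: 0.

0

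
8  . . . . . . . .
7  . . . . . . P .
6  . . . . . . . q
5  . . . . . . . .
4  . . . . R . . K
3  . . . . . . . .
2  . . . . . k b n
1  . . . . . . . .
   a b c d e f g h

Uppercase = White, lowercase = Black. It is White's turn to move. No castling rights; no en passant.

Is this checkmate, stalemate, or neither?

checkmate

White to move; white king on h4.
In check: yes, from the black queen on h6.
King squares — g3: attacked by Kf2; h3: attacked by Bg2; g4: attacked by Nh2; g5: attacked by Qh6; h5: attacked by Qh6.
Legal moves for White: none.
In check with no legal moves → checkmate.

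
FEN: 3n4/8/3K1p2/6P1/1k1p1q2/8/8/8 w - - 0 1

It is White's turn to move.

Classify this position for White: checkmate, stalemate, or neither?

White to move; white king on d6.
In check: yes, from the black queen on f4.
King squares — c5: attacked by Kb4; d5: available; e5: attacked by Qf4; c6: attacked by Nd8; e6: attacked by Nd8; c7: attacked by Qf4; d7: available; e7: available.
Legal moves for White: Ke7, Kd7, Kd5.
White is in check but has 3 legal moves → neither.

neither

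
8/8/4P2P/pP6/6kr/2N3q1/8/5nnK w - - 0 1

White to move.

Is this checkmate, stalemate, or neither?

checkmate

White to move; white king on h1.
In check: yes, from the black rook on h4.
King squares — g1: attacked by Qg3; g2: attacked by Qg3; h2: attacked by Nf1.
Legal moves for White: none.
In check with no legal moves → checkmate.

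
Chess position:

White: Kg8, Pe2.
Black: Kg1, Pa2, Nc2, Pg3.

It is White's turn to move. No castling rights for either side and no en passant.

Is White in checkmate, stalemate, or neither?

neither

White to move; white king on g8.
In check: no.
Legal moves for White: Kh8, Kf8, Kh7, Kg7, Kf7, e3, e4.
White has 7 legal moves and is not in check → neither.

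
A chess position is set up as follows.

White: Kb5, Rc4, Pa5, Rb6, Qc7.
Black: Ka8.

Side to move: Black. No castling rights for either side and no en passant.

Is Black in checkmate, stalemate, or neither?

stalemate

Black to move; black king on a8.
In check: no.
King squares — a7: attacked by Qc7; b7: attacked by Rb6; b8: attacked by Rb6.
Legal moves for Black: none.
Not in check and no legal moves → stalemate.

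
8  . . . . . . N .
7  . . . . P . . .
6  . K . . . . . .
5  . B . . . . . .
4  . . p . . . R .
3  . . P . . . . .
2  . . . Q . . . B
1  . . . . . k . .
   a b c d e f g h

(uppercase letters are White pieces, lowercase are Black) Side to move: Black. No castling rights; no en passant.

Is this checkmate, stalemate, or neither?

Black to move; black king on f1.
In check: no.
King squares — e1: attacked by Qd2; g1: attacked by Bh2; e2: attacked by Qd2; f2: attacked by Qd2; g2: attacked by Qd2.
Legal moves for Black: none.
Not in check and no legal moves → stalemate.

stalemate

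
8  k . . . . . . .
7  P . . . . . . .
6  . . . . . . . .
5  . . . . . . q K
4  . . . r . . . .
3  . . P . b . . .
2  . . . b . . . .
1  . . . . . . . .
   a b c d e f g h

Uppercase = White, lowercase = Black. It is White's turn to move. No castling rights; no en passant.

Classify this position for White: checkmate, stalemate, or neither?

checkmate

White to move; white king on h5.
In check: yes, from the black queen on g5.
King squares — g4: attacked by Rd4; h4: attacked by Rd4; g5: attacked by Be3; g6: attacked by Qg5; h6: attacked by Qg5.
Legal moves for White: none.
In check with no legal moves → checkmate.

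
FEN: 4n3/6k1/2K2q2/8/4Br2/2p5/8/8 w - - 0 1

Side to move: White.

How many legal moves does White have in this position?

5

White to move; king on c6.
In check: yes, from the black queen on f6.
Legal moves: Kd7, Kb7, Kd5, Kc5, Kb5.
Count: 5.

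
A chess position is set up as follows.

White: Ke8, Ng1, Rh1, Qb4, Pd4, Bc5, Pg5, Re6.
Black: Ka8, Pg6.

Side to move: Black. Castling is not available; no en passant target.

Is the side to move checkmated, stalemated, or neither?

Black to move; black king on a8.
In check: no.
King squares — a7: attacked by Bc5; b7: attacked by Qb4; b8: attacked by Qb4.
Legal moves for Black: none.
Not in check and no legal moves → stalemate.

stalemate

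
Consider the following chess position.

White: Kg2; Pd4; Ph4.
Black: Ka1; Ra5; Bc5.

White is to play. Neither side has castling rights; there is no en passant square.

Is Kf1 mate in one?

After Kf1: black king on a1; in check: no.
Black is not in check, so this cannot be checkmate.

no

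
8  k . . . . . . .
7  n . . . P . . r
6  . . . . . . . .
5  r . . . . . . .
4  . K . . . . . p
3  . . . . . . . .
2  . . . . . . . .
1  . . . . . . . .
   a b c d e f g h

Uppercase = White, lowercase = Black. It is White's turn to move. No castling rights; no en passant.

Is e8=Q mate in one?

After e8=Q: black king on a8; in check: yes, from the white queen on e8.
Black has 2 legal replies: Kb7, Nc8.
In check but a legal move exists → not checkmate.

no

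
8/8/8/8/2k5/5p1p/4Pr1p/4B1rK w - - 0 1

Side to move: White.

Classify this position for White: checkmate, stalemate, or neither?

White to move; white king on h1.
In check: yes, from the black rook on g1.
King squares — g1: attacked by Ph2; g2: attacked by Rg1; h2: attacked by Rf2.
Legal moves for White: none.
In check with no legal moves → checkmate.

checkmate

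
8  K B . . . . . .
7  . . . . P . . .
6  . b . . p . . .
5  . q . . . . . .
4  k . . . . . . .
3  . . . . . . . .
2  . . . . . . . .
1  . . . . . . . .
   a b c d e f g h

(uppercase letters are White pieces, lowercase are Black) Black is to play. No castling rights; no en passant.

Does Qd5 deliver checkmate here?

yes

After Qd5: white king on a8; in check: yes, from the black queen on d5.
King squares — a7: attacked by Bb6; b7: attacked by Qd5; b8: own bishop.
White has no legal moves → checkmate.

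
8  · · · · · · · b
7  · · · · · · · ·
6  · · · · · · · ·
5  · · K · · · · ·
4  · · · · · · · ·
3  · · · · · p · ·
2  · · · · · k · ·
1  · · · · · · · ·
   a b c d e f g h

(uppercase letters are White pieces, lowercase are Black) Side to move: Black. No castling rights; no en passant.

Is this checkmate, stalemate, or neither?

neither

Black to move; black king on f2.
In check: no.
Legal moves for Black: Bg7, Bf6, Be5, Bd4+, Bc3, Bb2, Ba1, Kg3, Ke3, Kg2, Ke2, Kg1, Kf1, Ke1.
Black has 14 legal moves and is not in check → neither.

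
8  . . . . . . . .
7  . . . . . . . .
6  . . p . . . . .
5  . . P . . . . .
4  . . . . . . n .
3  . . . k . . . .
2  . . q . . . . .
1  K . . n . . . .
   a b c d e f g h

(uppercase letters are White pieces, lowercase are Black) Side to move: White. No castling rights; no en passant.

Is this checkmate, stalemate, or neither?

stalemate

White to move; white king on a1.
In check: no.
King squares — b1: attacked by Qc2; a2: attacked by Qc2; b2: attacked by Nd1.
Legal moves for White: none.
Not in check and no legal moves → stalemate.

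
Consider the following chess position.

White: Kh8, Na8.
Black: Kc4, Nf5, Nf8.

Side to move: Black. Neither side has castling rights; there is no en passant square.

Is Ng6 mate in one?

After Ng6: white king on h8; in check: yes, from the black knight on g6.
White has 2 legal replies: Kg8, Kh7.
In check but a legal move exists → not checkmate.

no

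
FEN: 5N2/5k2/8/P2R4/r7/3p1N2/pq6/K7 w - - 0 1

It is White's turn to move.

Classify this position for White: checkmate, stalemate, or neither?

neither

White to move; white king on a1.
In check: yes, from the black queen on b2.
King squares — b1: attacked by Pa2; a2: attacked by Qb2; b2: available.
Legal moves for White: Kxb2.
White is in check but has 1 legal move → neither.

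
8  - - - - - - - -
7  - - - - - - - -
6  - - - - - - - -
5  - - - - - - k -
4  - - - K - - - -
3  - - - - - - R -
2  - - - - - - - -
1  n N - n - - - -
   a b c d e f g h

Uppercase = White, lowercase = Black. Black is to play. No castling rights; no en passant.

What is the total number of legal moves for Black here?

Black to move; king on g5.
In check: yes, from the white rook on g3.
Legal moves: Kh6, Kf6, Kh5, Kf5, Kh4, Kf4.
Count: 6.

6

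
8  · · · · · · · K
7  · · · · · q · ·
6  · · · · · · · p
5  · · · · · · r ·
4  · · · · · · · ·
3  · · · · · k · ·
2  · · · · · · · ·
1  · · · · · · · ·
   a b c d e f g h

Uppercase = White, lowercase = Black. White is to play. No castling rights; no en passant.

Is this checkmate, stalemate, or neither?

White to move; white king on h8.
In check: no.
King squares — g7: attacked by Rg5; h7: attacked by Qf7; g8: attacked by Rg5.
Legal moves for White: none.
Not in check and no legal moves → stalemate.

stalemate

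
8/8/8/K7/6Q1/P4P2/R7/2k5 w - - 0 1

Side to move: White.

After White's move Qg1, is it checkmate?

yes

After Qg1: black king on c1; in check: yes, from the white queen on g1.
King squares — b1: attacked by Qg1; d1: attacked by Qg1; b2: attacked by Ra2; c2: attacked by Ra2; d2: attacked by Ra2.
Black has no legal moves → checkmate.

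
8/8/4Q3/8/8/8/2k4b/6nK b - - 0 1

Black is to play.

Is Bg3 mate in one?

no

After Bg3: white king on h1; in check: no.
White is not in check, so this cannot be checkmate.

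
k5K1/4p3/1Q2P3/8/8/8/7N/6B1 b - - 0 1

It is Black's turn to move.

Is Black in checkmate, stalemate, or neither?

stalemate

Black to move; black king on a8.
In check: no.
King squares — a7: attacked by Qb6; b7: attacked by Qb6; b8: attacked by Qb6.
Legal moves for Black: none.
Not in check and no legal moves → stalemate.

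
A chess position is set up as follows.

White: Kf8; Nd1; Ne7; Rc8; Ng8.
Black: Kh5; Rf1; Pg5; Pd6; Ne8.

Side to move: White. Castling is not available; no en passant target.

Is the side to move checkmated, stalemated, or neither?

White to move; white king on f8.
In check: yes, from the black rook on f1.
King squares — e7: own knight; f7: attacked by Rf1; g7: attacked by Ne8; e8: available; g8: own knight.
Legal moves for White: Kxe8, Nf6+, Nf5, Nf2.
White is in check but has 4 legal moves → neither.

neither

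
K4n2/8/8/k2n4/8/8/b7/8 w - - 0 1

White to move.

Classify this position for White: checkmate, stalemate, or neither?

White to move; white king on a8.
In check: no.
Legal moves for White: Kb8, Kb7, Ka7.
White has 3 legal moves and is not in check → neither.

neither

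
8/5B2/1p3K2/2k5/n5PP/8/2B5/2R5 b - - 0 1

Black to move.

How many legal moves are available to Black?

Black to move; king on c5.
In check: no.
Legal moves: Kd6, Kc6, Kb5, Kd4, Kb4, Nc3, Nb2, b5.
Count: 8.

8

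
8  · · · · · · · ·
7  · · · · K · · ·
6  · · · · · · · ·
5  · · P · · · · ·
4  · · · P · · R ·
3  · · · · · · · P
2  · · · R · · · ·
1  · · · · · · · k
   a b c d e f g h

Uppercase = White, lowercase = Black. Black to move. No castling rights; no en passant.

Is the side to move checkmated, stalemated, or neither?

stalemate

Black to move; black king on h1.
In check: no.
King squares — g1: attacked by Rg4; g2: attacked by Rd2; h2: attacked by Rd2.
Legal moves for Black: none.
Not in check and no legal moves → stalemate.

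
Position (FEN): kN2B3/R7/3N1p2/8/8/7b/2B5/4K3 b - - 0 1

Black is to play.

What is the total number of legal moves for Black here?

2

Black to move; king on a8.
In check: yes, from the white rook on a7.
Legal moves: Kxb8, Kxa7.
Count: 2.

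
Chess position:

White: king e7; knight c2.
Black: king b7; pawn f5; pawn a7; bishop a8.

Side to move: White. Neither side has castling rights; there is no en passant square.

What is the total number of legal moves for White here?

14

White to move; king on e7.
In check: no.
Legal moves: Kf8, Ke8, Kd8, Kf7, Kd7, Kf6, Ke6, Kd6, Nd4, Nb4, Ne3, Na3, Ne1, Na1.
Count: 14.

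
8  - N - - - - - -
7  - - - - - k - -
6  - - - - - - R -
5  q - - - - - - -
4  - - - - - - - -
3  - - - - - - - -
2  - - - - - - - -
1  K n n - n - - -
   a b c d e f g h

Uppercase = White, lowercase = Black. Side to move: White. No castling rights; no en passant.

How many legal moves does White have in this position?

2

White to move; king on a1.
In check: yes, from the black queen on a5.
Legal moves: Kb2, Kxb1.
Count: 2.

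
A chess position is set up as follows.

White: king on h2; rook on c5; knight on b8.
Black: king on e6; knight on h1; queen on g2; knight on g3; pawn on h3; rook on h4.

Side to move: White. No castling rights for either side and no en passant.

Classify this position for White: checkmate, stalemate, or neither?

checkmate

White to move; white king on h2.
In check: yes, from the black queen on g2.
King squares — g1: attacked by Qg2; h1: attacked by Qg2; g2: attacked by Ph3; g3: attacked by Nh1; h3: attacked by Qg2.
Legal moves for White: none.
In check with no legal moves → checkmate.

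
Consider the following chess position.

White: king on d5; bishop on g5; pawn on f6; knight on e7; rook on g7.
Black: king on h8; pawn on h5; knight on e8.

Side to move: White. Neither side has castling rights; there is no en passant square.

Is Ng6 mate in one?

yes

After Ng6: black king on h8; in check: yes, from the white knight on g6.
King squares — g7: attacked by Pf6; h7: attacked by Rg7; g8: attacked by Rg7.
Black has no legal moves → checkmate.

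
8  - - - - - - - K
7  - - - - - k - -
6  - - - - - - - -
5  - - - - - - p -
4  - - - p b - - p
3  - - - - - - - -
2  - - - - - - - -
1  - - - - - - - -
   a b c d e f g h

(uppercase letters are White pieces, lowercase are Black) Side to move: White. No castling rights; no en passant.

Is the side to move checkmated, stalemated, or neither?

stalemate

White to move; white king on h8.
In check: no.
King squares — g7: attacked by Kf7; h7: attacked by Be4; g8: attacked by Kf7.
Legal moves for White: none.
Not in check and no legal moves → stalemate.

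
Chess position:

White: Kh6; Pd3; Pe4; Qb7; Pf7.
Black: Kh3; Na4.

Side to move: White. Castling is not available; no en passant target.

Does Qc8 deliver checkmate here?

After Qc8: black king on h3; in check: yes, from the white queen on c8.
Black has 4 legal replies: Kh4, Kg3, Kh2, Kg2.
In check but a legal move exists → not checkmate.

no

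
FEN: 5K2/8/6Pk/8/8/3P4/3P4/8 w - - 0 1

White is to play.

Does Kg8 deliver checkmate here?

After Kg8: black king on h6; in check: no.
Black is not in check, so this cannot be checkmate.

no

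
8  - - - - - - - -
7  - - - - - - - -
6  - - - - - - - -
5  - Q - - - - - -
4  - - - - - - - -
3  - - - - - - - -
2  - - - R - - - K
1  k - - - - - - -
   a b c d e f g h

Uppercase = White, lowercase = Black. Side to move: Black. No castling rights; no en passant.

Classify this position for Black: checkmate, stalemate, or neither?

stalemate

Black to move; black king on a1.
In check: no.
King squares — b1: attacked by Qb5; a2: attacked by Rd2; b2: attacked by Rd2.
Legal moves for Black: none.
Not in check and no legal moves → stalemate.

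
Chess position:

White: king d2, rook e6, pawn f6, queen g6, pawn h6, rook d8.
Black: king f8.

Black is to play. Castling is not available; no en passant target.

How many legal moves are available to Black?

Black to move; king on f8.
In check: yes, from the white rook on d8.
Legal moves: none.
Count: 0.

0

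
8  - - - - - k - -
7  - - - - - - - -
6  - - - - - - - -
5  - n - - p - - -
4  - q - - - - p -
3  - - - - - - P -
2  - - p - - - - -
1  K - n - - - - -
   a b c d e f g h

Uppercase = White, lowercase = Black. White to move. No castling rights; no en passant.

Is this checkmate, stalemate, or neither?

stalemate

White to move; white king on a1.
In check: no.
King squares — b1: attacked by Pc2; a2: attacked by Nc1; b2: attacked by Qb4.
Legal moves for White: none.
Not in check and no legal moves → stalemate.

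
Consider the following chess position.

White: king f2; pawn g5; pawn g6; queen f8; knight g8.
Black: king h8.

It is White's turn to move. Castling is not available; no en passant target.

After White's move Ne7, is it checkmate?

After Ne7: black king on h8; in check: yes, from the white queen on f8.
King squares — g7: attacked by Qf8; h7: attacked by Pg6; g8: attacked by Ne7.
Black has no legal moves → checkmate.

yes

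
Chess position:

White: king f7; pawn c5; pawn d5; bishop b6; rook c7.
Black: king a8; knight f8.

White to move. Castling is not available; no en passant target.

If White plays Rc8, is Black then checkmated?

no

After Rc8: black king on a8; in check: yes, from the white rook on c8.
Black has 1 legal reply: Kb7.
In check but a legal move exists → not checkmate.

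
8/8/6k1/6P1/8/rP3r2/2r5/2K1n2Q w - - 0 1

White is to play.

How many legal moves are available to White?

White to move; king on c1.
In check: yes, from the black rook on c2.
Legal moves: Kd1, Kb1.
Count: 2.

2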